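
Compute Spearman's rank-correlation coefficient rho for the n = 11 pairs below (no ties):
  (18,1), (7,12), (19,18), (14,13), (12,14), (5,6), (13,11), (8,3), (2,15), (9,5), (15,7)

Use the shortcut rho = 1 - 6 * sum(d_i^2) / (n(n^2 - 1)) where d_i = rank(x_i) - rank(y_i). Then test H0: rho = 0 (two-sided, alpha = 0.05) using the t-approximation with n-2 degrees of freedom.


Step 1: Rank x and y separately (midranks; no ties here).
rank(x): 18->10, 7->3, 19->11, 14->8, 12->6, 5->2, 13->7, 8->4, 2->1, 9->5, 15->9
rank(y): 1->1, 12->7, 18->11, 13->8, 14->9, 6->4, 11->6, 3->2, 15->10, 5->3, 7->5
Step 2: d_i = R_x(i) - R_y(i); compute d_i^2.
  (10-1)^2=81, (3-7)^2=16, (11-11)^2=0, (8-8)^2=0, (6-9)^2=9, (2-4)^2=4, (7-6)^2=1, (4-2)^2=4, (1-10)^2=81, (5-3)^2=4, (9-5)^2=16
sum(d^2) = 216.
Step 3: rho = 1 - 6*216 / (11*(11^2 - 1)) = 1 - 1296/1320 = 0.018182.
Step 4: Under H0, t = rho * sqrt((n-2)/(1-rho^2)) = 0.0546 ~ t(9).
Step 5: Two-sided p-value from the t-distribution with 9 df = 0.957685.
Step 6: alpha = 0.05. fail to reject H0.

rho = 0.0182, p = 0.957685, fail to reject H0 at alpha = 0.05.


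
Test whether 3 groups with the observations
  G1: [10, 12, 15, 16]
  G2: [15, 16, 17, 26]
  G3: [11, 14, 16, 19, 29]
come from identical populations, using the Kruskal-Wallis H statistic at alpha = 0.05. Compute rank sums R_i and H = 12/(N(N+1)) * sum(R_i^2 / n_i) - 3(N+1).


Step 1: Combine all N = 13 observations and assign midranks.
sorted (value, group, rank): (10,G1,1), (11,G3,2), (12,G1,3), (14,G3,4), (15,G1,5.5), (15,G2,5.5), (16,G1,8), (16,G2,8), (16,G3,8), (17,G2,10), (19,G3,11), (26,G2,12), (29,G3,13)
Step 2: Sum ranks within each group.
R_1 = 17.5 (n_1 = 4)
R_2 = 35.5 (n_2 = 4)
R_3 = 38 (n_3 = 5)
Step 3: H = 12/(N(N+1)) * sum(R_i^2/n_i) - 3(N+1)
     = 12/(13*14) * (17.5^2/4 + 35.5^2/4 + 38^2/5) - 3*14
     = 0.065934 * 680.425 - 42
     = 2.863187.
Step 4: Ties present; correction factor C = 1 - 30/(13^3 - 13) = 0.986264. Corrected H = 2.863187 / 0.986264 = 2.903064.
Step 5: Under H0, H ~ chi^2(2); p-value = 0.234211.
Step 6: alpha = 0.05. fail to reject H0.

H = 2.9031, df = 2, p = 0.234211, fail to reject H0.


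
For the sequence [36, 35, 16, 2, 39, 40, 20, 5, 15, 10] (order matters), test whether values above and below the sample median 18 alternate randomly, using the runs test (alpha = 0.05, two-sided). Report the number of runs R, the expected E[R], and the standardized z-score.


Step 1: Compute median = 18; label A = above, B = below.
Labels in order: AABBAAABBB  (n_A = 5, n_B = 5)
Step 2: Count runs R = 4.
Step 3: Under H0 (random ordering), E[R] = 2*n_A*n_B/(n_A+n_B) + 1 = 2*5*5/10 + 1 = 6.0000.
        Var[R] = 2*n_A*n_B*(2*n_A*n_B - n_A - n_B) / ((n_A+n_B)^2 * (n_A+n_B-1)) = 2000/900 = 2.2222.
        SD[R] = 1.4907.
Step 4: Continuity-corrected z = (R + 0.5 - E[R]) / SD[R] = (4 + 0.5 - 6.0000) / 1.4907 = -1.0062.
Step 5: Two-sided p-value via normal approximation = 2*(1 - Phi(|z|)) = 0.314305.
Step 6: alpha = 0.05. fail to reject H0.

R = 4, z = -1.0062, p = 0.314305, fail to reject H0.


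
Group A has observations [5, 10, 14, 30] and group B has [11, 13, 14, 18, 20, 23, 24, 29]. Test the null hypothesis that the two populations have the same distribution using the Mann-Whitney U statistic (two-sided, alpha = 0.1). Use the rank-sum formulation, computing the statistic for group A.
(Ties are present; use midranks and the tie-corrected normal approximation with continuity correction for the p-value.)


Step 1: Combine and sort all 12 observations; assign midranks.
sorted (value, group): (5,X), (10,X), (11,Y), (13,Y), (14,X), (14,Y), (18,Y), (20,Y), (23,Y), (24,Y), (29,Y), (30,X)
ranks: 5->1, 10->2, 11->3, 13->4, 14->5.5, 14->5.5, 18->7, 20->8, 23->9, 24->10, 29->11, 30->12
Step 2: Rank sum for X: R1 = 1 + 2 + 5.5 + 12 = 20.5.
Step 3: U_X = R1 - n1(n1+1)/2 = 20.5 - 4*5/2 = 20.5 - 10 = 10.5.
       U_Y = n1*n2 - U_X = 32 - 10.5 = 21.5.
Step 4: Ties are present, so use the tie-corrected normal approximation (with continuity correction) for the p-value.
Step 5: p-value = 0.394938; compare to alpha = 0.1. fail to reject H0.

U_X = 10.5, p = 0.394938, fail to reject H0 at alpha = 0.1.


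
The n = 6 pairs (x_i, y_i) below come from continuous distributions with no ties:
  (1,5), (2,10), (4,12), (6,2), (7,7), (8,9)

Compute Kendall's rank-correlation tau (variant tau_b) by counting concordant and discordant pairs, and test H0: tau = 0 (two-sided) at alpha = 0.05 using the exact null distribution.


Step 1: Enumerate the 15 unordered pairs (i,j) with i<j and classify each by sign(x_j-x_i) * sign(y_j-y_i).
  (1,2):dx=+1,dy=+5->C; (1,3):dx=+3,dy=+7->C; (1,4):dx=+5,dy=-3->D; (1,5):dx=+6,dy=+2->C
  (1,6):dx=+7,dy=+4->C; (2,3):dx=+2,dy=+2->C; (2,4):dx=+4,dy=-8->D; (2,5):dx=+5,dy=-3->D
  (2,6):dx=+6,dy=-1->D; (3,4):dx=+2,dy=-10->D; (3,5):dx=+3,dy=-5->D; (3,6):dx=+4,dy=-3->D
  (4,5):dx=+1,dy=+5->C; (4,6):dx=+2,dy=+7->C; (5,6):dx=+1,dy=+2->C
Step 2: C = 8, D = 7, total pairs = 15.
Step 3: tau = (C - D)/(n(n-1)/2) = (8 - 7)/15 = 0.066667.
Step 4: Exact two-sided p-value (enumerate n! = 720 permutations of y under H0): p = 1.000000.
Step 5: alpha = 0.05. fail to reject H0.

tau_b = 0.0667 (C=8, D=7), p = 1.000000, fail to reject H0.


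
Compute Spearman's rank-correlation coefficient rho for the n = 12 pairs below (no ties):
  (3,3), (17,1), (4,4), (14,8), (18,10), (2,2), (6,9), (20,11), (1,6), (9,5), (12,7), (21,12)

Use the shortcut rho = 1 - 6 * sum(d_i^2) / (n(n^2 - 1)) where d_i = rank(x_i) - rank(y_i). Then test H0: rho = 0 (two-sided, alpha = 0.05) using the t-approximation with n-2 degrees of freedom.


Step 1: Rank x and y separately (midranks; no ties here).
rank(x): 3->3, 17->9, 4->4, 14->8, 18->10, 2->2, 6->5, 20->11, 1->1, 9->6, 12->7, 21->12
rank(y): 3->3, 1->1, 4->4, 8->8, 10->10, 2->2, 9->9, 11->11, 6->6, 5->5, 7->7, 12->12
Step 2: d_i = R_x(i) - R_y(i); compute d_i^2.
  (3-3)^2=0, (9-1)^2=64, (4-4)^2=0, (8-8)^2=0, (10-10)^2=0, (2-2)^2=0, (5-9)^2=16, (11-11)^2=0, (1-6)^2=25, (6-5)^2=1, (7-7)^2=0, (12-12)^2=0
sum(d^2) = 106.
Step 3: rho = 1 - 6*106 / (12*(12^2 - 1)) = 1 - 636/1716 = 0.629371.
Step 4: Under H0, t = rho * sqrt((n-2)/(1-rho^2)) = 2.5611 ~ t(10).
Step 5: Two-sided p-value from the t-distribution with 10 df = 0.028320.
Step 6: alpha = 0.05. reject H0.

rho = 0.6294, p = 0.028320, reject H0 at alpha = 0.05.


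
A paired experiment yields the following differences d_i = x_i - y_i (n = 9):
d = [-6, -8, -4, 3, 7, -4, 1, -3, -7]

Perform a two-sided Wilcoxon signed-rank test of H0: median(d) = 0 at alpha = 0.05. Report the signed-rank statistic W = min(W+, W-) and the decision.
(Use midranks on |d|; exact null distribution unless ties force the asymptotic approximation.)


Step 1: Drop any zero differences (none here) and take |d_i|.
|d| = [6, 8, 4, 3, 7, 4, 1, 3, 7]
Step 2: Midrank |d_i| (ties get averaged ranks).
ranks: |6|->6, |8|->9, |4|->4.5, |3|->2.5, |7|->7.5, |4|->4.5, |1|->1, |3|->2.5, |7|->7.5
Step 3: Attach original signs; sum ranks with positive sign and with negative sign.
W+ = 2.5 + 7.5 + 1 = 11
W- = 6 + 9 + 4.5 + 4.5 + 2.5 + 7.5 = 34
(Check: W+ + W- = 45 should equal n(n+1)/2 = 45.)
Step 4: Test statistic W = min(W+, W-) = 11.
Step 5: Ties in |d|, so use the tie-corrected normal approximation.
        E[W] = n(n+1)/4 = 9*10/4 = 22.5.
        Tie groups: |d|=3 (t=2), |d|=4 (t=2), |d|=7 (t=2); sum(t^3 - t) = 18.
        Var[W] = n(n+1)(2n+1)/24 - sum(t^3-t)/48 = 1710/24 - 18/48 = 70.875.
        z = (W - E[W]) / sqrt(Var[W]) = (11 - 22.5) / 8.4187 = -1.3660.
        Two-sided p = 2*Phi(z) = 0.171938.
Step 6: alpha = 0.05. fail to reject H0.

W+ = 11, W- = 34, W = min = 11, p = 0.171938, fail to reject H0.


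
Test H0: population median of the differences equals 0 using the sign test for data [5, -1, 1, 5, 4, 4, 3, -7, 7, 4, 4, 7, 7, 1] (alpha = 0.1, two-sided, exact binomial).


Step 1: Discard zero differences. Original n = 14; n_eff = number of nonzero differences = 14.
Nonzero differences (with sign): +5, -1, +1, +5, +4, +4, +3, -7, +7, +4, +4, +7, +7, +1
Step 2: Count signs: positive = 12, negative = 2.
Step 3: Under H0: P(positive) = 0.5, so the number of positives S ~ Bin(14, 0.5).
Step 4: Two-sided exact p-value = sum of Bin(14,0.5) probabilities at or below the observed probability = 0.012939.
Step 5: alpha = 0.1. reject H0.

n_eff = 14, pos = 12, neg = 2, p = 0.012939, reject H0.


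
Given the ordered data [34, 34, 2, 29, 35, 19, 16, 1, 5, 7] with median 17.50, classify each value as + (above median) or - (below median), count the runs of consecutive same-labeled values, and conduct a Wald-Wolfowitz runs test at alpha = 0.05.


Step 1: Compute median = 17.50; label A = above, B = below.
Labels in order: AABAAABBBB  (n_A = 5, n_B = 5)
Step 2: Count runs R = 4.
Step 3: Under H0 (random ordering), E[R] = 2*n_A*n_B/(n_A+n_B) + 1 = 2*5*5/10 + 1 = 6.0000.
        Var[R] = 2*n_A*n_B*(2*n_A*n_B - n_A - n_B) / ((n_A+n_B)^2 * (n_A+n_B-1)) = 2000/900 = 2.2222.
        SD[R] = 1.4907.
Step 4: Continuity-corrected z = (R + 0.5 - E[R]) / SD[R] = (4 + 0.5 - 6.0000) / 1.4907 = -1.0062.
Step 5: Two-sided p-value via normal approximation = 2*(1 - Phi(|z|)) = 0.314305.
Step 6: alpha = 0.05. fail to reject H0.

R = 4, z = -1.0062, p = 0.314305, fail to reject H0.


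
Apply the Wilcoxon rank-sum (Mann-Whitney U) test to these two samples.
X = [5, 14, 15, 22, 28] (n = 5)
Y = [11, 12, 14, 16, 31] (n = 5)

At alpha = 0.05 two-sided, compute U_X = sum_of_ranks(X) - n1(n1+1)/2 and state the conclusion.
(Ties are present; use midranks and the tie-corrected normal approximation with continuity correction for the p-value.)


Step 1: Combine and sort all 10 observations; assign midranks.
sorted (value, group): (5,X), (11,Y), (12,Y), (14,X), (14,Y), (15,X), (16,Y), (22,X), (28,X), (31,Y)
ranks: 5->1, 11->2, 12->3, 14->4.5, 14->4.5, 15->6, 16->7, 22->8, 28->9, 31->10
Step 2: Rank sum for X: R1 = 1 + 4.5 + 6 + 8 + 9 = 28.5.
Step 3: U_X = R1 - n1(n1+1)/2 = 28.5 - 5*6/2 = 28.5 - 15 = 13.5.
       U_Y = n1*n2 - U_X = 25 - 13.5 = 11.5.
Step 4: Ties are present, so use the tie-corrected normal approximation (with continuity correction) for the p-value.
Step 5: p-value = 0.916563; compare to alpha = 0.05. fail to reject H0.

U_X = 13.5, p = 0.916563, fail to reject H0 at alpha = 0.05.


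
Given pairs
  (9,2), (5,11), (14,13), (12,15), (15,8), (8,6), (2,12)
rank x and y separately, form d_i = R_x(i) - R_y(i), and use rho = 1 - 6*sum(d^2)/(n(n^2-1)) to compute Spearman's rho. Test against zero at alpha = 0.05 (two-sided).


Step 1: Rank x and y separately (midranks; no ties here).
rank(x): 9->4, 5->2, 14->6, 12->5, 15->7, 8->3, 2->1
rank(y): 2->1, 11->4, 13->6, 15->7, 8->3, 6->2, 12->5
Step 2: d_i = R_x(i) - R_y(i); compute d_i^2.
  (4-1)^2=9, (2-4)^2=4, (6-6)^2=0, (5-7)^2=4, (7-3)^2=16, (3-2)^2=1, (1-5)^2=16
sum(d^2) = 50.
Step 3: rho = 1 - 6*50 / (7*(7^2 - 1)) = 1 - 300/336 = 0.107143.
Step 4: Under H0, t = rho * sqrt((n-2)/(1-rho^2)) = 0.2410 ~ t(5).
Step 5: Two-sided p-value from the t-distribution with 5 df = 0.819151.
Step 6: alpha = 0.05. fail to reject H0.

rho = 0.1071, p = 0.819151, fail to reject H0 at alpha = 0.05.


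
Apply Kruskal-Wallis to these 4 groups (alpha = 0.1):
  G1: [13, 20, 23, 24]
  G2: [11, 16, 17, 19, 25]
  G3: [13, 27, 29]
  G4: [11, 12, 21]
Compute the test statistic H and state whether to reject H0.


Step 1: Combine all N = 15 observations and assign midranks.
sorted (value, group, rank): (11,G2,1.5), (11,G4,1.5), (12,G4,3), (13,G1,4.5), (13,G3,4.5), (16,G2,6), (17,G2,7), (19,G2,8), (20,G1,9), (21,G4,10), (23,G1,11), (24,G1,12), (25,G2,13), (27,G3,14), (29,G3,15)
Step 2: Sum ranks within each group.
R_1 = 36.5 (n_1 = 4)
R_2 = 35.5 (n_2 = 5)
R_3 = 33.5 (n_3 = 3)
R_4 = 14.5 (n_4 = 3)
Step 3: H = 12/(N(N+1)) * sum(R_i^2/n_i) - 3(N+1)
     = 12/(15*16) * (36.5^2/4 + 35.5^2/5 + 33.5^2/3 + 14.5^2/3) - 3*16
     = 0.050000 * 1029.28 - 48
     = 3.463958.
Step 4: Ties present; correction factor C = 1 - 12/(15^3 - 15) = 0.996429. Corrected H = 3.463958 / 0.996429 = 3.476374.
Step 5: Under H0, H ~ chi^2(3); p-value = 0.323839.
Step 6: alpha = 0.1. fail to reject H0.

H = 3.4764, df = 3, p = 0.323839, fail to reject H0.


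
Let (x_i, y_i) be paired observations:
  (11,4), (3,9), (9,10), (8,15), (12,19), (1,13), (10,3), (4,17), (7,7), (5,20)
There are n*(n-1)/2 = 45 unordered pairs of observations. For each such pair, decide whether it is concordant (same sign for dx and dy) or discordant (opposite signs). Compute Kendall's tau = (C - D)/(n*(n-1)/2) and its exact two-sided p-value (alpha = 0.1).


Step 1: Enumerate the 45 unordered pairs (i,j) with i<j and classify each by sign(x_j-x_i) * sign(y_j-y_i).
  (1,2):dx=-8,dy=+5->D; (1,3):dx=-2,dy=+6->D; (1,4):dx=-3,dy=+11->D; (1,5):dx=+1,dy=+15->C
  (1,6):dx=-10,dy=+9->D; (1,7):dx=-1,dy=-1->C; (1,8):dx=-7,dy=+13->D; (1,9):dx=-4,dy=+3->D
  (1,10):dx=-6,dy=+16->D; (2,3):dx=+6,dy=+1->C; (2,4):dx=+5,dy=+6->C; (2,5):dx=+9,dy=+10->C
  (2,6):dx=-2,dy=+4->D; (2,7):dx=+7,dy=-6->D; (2,8):dx=+1,dy=+8->C; (2,9):dx=+4,dy=-2->D
  (2,10):dx=+2,dy=+11->C; (3,4):dx=-1,dy=+5->D; (3,5):dx=+3,dy=+9->C; (3,6):dx=-8,dy=+3->D
  (3,7):dx=+1,dy=-7->D; (3,8):dx=-5,dy=+7->D; (3,9):dx=-2,dy=-3->C; (3,10):dx=-4,dy=+10->D
  (4,5):dx=+4,dy=+4->C; (4,6):dx=-7,dy=-2->C; (4,7):dx=+2,dy=-12->D; (4,8):dx=-4,dy=+2->D
  (4,9):dx=-1,dy=-8->C; (4,10):dx=-3,dy=+5->D; (5,6):dx=-11,dy=-6->C; (5,7):dx=-2,dy=-16->C
  (5,8):dx=-8,dy=-2->C; (5,9):dx=-5,dy=-12->C; (5,10):dx=-7,dy=+1->D; (6,7):dx=+9,dy=-10->D
  (6,8):dx=+3,dy=+4->C; (6,9):dx=+6,dy=-6->D; (6,10):dx=+4,dy=+7->C; (7,8):dx=-6,dy=+14->D
  (7,9):dx=-3,dy=+4->D; (7,10):dx=-5,dy=+17->D; (8,9):dx=+3,dy=-10->D; (8,10):dx=+1,dy=+3->C
  (9,10):dx=-2,dy=+13->D
Step 2: C = 19, D = 26, total pairs = 45.
Step 3: tau = (C - D)/(n(n-1)/2) = (19 - 26)/45 = -0.155556.
Step 4: Exact two-sided p-value (enumerate n! = 3628800 permutations of y under H0): p = 0.600654.
Step 5: alpha = 0.1. fail to reject H0.

tau_b = -0.1556 (C=19, D=26), p = 0.600654, fail to reject H0.


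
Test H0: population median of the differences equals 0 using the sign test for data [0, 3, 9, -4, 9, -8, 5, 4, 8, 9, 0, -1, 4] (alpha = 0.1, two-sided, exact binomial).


Step 1: Discard zero differences. Original n = 13; n_eff = number of nonzero differences = 11.
Nonzero differences (with sign): +3, +9, -4, +9, -8, +5, +4, +8, +9, -1, +4
Step 2: Count signs: positive = 8, negative = 3.
Step 3: Under H0: P(positive) = 0.5, so the number of positives S ~ Bin(11, 0.5).
Step 4: Two-sided exact p-value = sum of Bin(11,0.5) probabilities at or below the observed probability = 0.226562.
Step 5: alpha = 0.1. fail to reject H0.

n_eff = 11, pos = 8, neg = 3, p = 0.226562, fail to reject H0.


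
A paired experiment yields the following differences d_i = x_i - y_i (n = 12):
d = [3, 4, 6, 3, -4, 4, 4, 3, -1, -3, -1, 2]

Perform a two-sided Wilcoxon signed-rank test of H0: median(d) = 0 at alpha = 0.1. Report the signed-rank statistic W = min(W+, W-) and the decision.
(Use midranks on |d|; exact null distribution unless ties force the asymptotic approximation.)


Step 1: Drop any zero differences (none here) and take |d_i|.
|d| = [3, 4, 6, 3, 4, 4, 4, 3, 1, 3, 1, 2]
Step 2: Midrank |d_i| (ties get averaged ranks).
ranks: |3|->5.5, |4|->9.5, |6|->12, |3|->5.5, |4|->9.5, |4|->9.5, |4|->9.5, |3|->5.5, |1|->1.5, |3|->5.5, |1|->1.5, |2|->3
Step 3: Attach original signs; sum ranks with positive sign and with negative sign.
W+ = 5.5 + 9.5 + 12 + 5.5 + 9.5 + 9.5 + 5.5 + 3 = 60
W- = 9.5 + 1.5 + 5.5 + 1.5 = 18
(Check: W+ + W- = 78 should equal n(n+1)/2 = 78.)
Step 4: Test statistic W = min(W+, W-) = 18.
Step 5: Ties in |d|, so use the tie-corrected normal approximation.
        E[W] = n(n+1)/4 = 12*13/4 = 39.
        Tie groups: |d|=1 (t=2), |d|=3 (t=4), |d|=4 (t=4); sum(t^3 - t) = 126.
        Var[W] = n(n+1)(2n+1)/24 - sum(t^3-t)/48 = 3900/24 - 126/48 = 159.875.
        z = (W - E[W]) / sqrt(Var[W]) = (18 - 39) / 12.6442 = -1.6608.
        Two-sided p = 2*Phi(z) = 0.096745.
Step 6: alpha = 0.1. reject H0.

W+ = 60, W- = 18, W = min = 18, p = 0.096745, reject H0.


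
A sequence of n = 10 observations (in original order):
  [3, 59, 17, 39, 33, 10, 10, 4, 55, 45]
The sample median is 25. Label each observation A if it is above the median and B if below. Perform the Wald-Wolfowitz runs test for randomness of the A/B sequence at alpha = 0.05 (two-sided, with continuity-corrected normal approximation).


Step 1: Compute median = 25; label A = above, B = below.
Labels in order: BABAABBBAA  (n_A = 5, n_B = 5)
Step 2: Count runs R = 6.
Step 3: Under H0 (random ordering), E[R] = 2*n_A*n_B/(n_A+n_B) + 1 = 2*5*5/10 + 1 = 6.0000.
        Var[R] = 2*n_A*n_B*(2*n_A*n_B - n_A - n_B) / ((n_A+n_B)^2 * (n_A+n_B-1)) = 2000/900 = 2.2222.
        SD[R] = 1.4907.
Step 4: R = E[R], so z = 0 with no continuity correction.
Step 5: Two-sided p-value via normal approximation = 2*(1 - Phi(|z|)) = 1.000000.
Step 6: alpha = 0.05. fail to reject H0.

R = 6, z = 0.0000, p = 1.000000, fail to reject H0.


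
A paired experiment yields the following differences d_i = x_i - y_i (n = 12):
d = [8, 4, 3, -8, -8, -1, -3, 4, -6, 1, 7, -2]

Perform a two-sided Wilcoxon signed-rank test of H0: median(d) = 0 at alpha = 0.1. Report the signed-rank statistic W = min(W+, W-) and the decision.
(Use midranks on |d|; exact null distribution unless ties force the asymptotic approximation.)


Step 1: Drop any zero differences (none here) and take |d_i|.
|d| = [8, 4, 3, 8, 8, 1, 3, 4, 6, 1, 7, 2]
Step 2: Midrank |d_i| (ties get averaged ranks).
ranks: |8|->11, |4|->6.5, |3|->4.5, |8|->11, |8|->11, |1|->1.5, |3|->4.5, |4|->6.5, |6|->8, |1|->1.5, |7|->9, |2|->3
Step 3: Attach original signs; sum ranks with positive sign and with negative sign.
W+ = 11 + 6.5 + 4.5 + 6.5 + 1.5 + 9 = 39
W- = 11 + 11 + 1.5 + 4.5 + 8 + 3 = 39
(Check: W+ + W- = 78 should equal n(n+1)/2 = 78.)
Step 4: Test statistic W = min(W+, W-) = 39.
Step 5: Ties in |d|, so use the tie-corrected normal approximation.
        E[W] = n(n+1)/4 = 12*13/4 = 39.
        Tie groups: |d|=1 (t=2), |d|=3 (t=2), |d|=4 (t=2), |d|=8 (t=3); sum(t^3 - t) = 42.
        Var[W] = n(n+1)(2n+1)/24 - sum(t^3-t)/48 = 3900/24 - 42/48 = 161.625.
        z = (W - E[W]) / sqrt(Var[W]) = (39 - 39) / 12.7132 = 0.0000.
        Two-sided p = 2*Phi(z) = 1.000000.
Step 6: alpha = 0.1. fail to reject H0.

W+ = 39, W- = 39, W = min = 39, p = 1.000000, fail to reject H0.


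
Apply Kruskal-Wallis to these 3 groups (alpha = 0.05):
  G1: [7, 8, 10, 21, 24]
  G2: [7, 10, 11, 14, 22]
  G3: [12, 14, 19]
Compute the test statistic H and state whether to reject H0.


Step 1: Combine all N = 13 observations and assign midranks.
sorted (value, group, rank): (7,G1,1.5), (7,G2,1.5), (8,G1,3), (10,G1,4.5), (10,G2,4.5), (11,G2,6), (12,G3,7), (14,G2,8.5), (14,G3,8.5), (19,G3,10), (21,G1,11), (22,G2,12), (24,G1,13)
Step 2: Sum ranks within each group.
R_1 = 33 (n_1 = 5)
R_2 = 32.5 (n_2 = 5)
R_3 = 25.5 (n_3 = 3)
Step 3: H = 12/(N(N+1)) * sum(R_i^2/n_i) - 3(N+1)
     = 12/(13*14) * (33^2/5 + 32.5^2/5 + 25.5^2/3) - 3*14
     = 0.065934 * 645.8 - 42
     = 0.580220.
Step 4: Ties present; correction factor C = 1 - 18/(13^3 - 13) = 0.991758. Corrected H = 0.580220 / 0.991758 = 0.585042.
Step 5: Under H0, H ~ chi^2(2); p-value = 0.746380.
Step 6: alpha = 0.05. fail to reject H0.

H = 0.5850, df = 2, p = 0.746380, fail to reject H0.


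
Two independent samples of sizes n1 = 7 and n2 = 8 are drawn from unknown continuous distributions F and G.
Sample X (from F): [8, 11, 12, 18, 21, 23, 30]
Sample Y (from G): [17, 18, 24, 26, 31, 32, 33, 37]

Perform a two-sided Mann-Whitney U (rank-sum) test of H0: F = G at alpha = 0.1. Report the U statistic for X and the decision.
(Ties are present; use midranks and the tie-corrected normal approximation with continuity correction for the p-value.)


Step 1: Combine and sort all 15 observations; assign midranks.
sorted (value, group): (8,X), (11,X), (12,X), (17,Y), (18,X), (18,Y), (21,X), (23,X), (24,Y), (26,Y), (30,X), (31,Y), (32,Y), (33,Y), (37,Y)
ranks: 8->1, 11->2, 12->3, 17->4, 18->5.5, 18->5.5, 21->7, 23->8, 24->9, 26->10, 30->11, 31->12, 32->13, 33->14, 37->15
Step 2: Rank sum for X: R1 = 1 + 2 + 3 + 5.5 + 7 + 8 + 11 = 37.5.
Step 3: U_X = R1 - n1(n1+1)/2 = 37.5 - 7*8/2 = 37.5 - 28 = 9.5.
       U_Y = n1*n2 - U_X = 56 - 9.5 = 46.5.
Step 4: Ties are present, so use the tie-corrected normal approximation (with continuity correction) for the p-value.
Step 5: p-value = 0.037073; compare to alpha = 0.1. reject H0.

U_X = 9.5, p = 0.037073, reject H0 at alpha = 0.1.


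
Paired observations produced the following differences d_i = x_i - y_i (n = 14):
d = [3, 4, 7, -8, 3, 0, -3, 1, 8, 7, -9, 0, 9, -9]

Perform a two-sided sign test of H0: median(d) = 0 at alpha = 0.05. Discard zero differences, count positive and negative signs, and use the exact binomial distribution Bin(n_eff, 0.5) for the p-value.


Step 1: Discard zero differences. Original n = 14; n_eff = number of nonzero differences = 12.
Nonzero differences (with sign): +3, +4, +7, -8, +3, -3, +1, +8, +7, -9, +9, -9
Step 2: Count signs: positive = 8, negative = 4.
Step 3: Under H0: P(positive) = 0.5, so the number of positives S ~ Bin(12, 0.5).
Step 4: Two-sided exact p-value = sum of Bin(12,0.5) probabilities at or below the observed probability = 0.387695.
Step 5: alpha = 0.05. fail to reject H0.

n_eff = 12, pos = 8, neg = 4, p = 0.387695, fail to reject H0.


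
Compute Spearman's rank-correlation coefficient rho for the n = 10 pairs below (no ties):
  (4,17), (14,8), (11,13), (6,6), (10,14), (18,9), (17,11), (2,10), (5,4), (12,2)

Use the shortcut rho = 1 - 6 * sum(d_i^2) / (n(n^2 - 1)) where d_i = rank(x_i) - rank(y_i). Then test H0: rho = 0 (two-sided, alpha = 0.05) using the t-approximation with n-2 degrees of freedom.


Step 1: Rank x and y separately (midranks; no ties here).
rank(x): 4->2, 14->8, 11->6, 6->4, 10->5, 18->10, 17->9, 2->1, 5->3, 12->7
rank(y): 17->10, 8->4, 13->8, 6->3, 14->9, 9->5, 11->7, 10->6, 4->2, 2->1
Step 2: d_i = R_x(i) - R_y(i); compute d_i^2.
  (2-10)^2=64, (8-4)^2=16, (6-8)^2=4, (4-3)^2=1, (5-9)^2=16, (10-5)^2=25, (9-7)^2=4, (1-6)^2=25, (3-2)^2=1, (7-1)^2=36
sum(d^2) = 192.
Step 3: rho = 1 - 6*192 / (10*(10^2 - 1)) = 1 - 1152/990 = -0.163636.
Step 4: Under H0, t = rho * sqrt((n-2)/(1-rho^2)) = -0.4692 ~ t(8).
Step 5: Two-sided p-value from the t-distribution with 8 df = 0.651477.
Step 6: alpha = 0.05. fail to reject H0.

rho = -0.1636, p = 0.651477, fail to reject H0 at alpha = 0.05.


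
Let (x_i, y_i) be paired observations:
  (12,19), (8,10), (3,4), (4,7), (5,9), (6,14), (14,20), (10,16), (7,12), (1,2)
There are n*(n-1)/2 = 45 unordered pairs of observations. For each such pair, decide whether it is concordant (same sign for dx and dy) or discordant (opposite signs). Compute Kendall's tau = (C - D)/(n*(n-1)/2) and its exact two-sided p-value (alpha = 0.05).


Step 1: Enumerate the 45 unordered pairs (i,j) with i<j and classify each by sign(x_j-x_i) * sign(y_j-y_i).
  (1,2):dx=-4,dy=-9->C; (1,3):dx=-9,dy=-15->C; (1,4):dx=-8,dy=-12->C; (1,5):dx=-7,dy=-10->C
  (1,6):dx=-6,dy=-5->C; (1,7):dx=+2,dy=+1->C; (1,8):dx=-2,dy=-3->C; (1,9):dx=-5,dy=-7->C
  (1,10):dx=-11,dy=-17->C; (2,3):dx=-5,dy=-6->C; (2,4):dx=-4,dy=-3->C; (2,5):dx=-3,dy=-1->C
  (2,6):dx=-2,dy=+4->D; (2,7):dx=+6,dy=+10->C; (2,8):dx=+2,dy=+6->C; (2,9):dx=-1,dy=+2->D
  (2,10):dx=-7,dy=-8->C; (3,4):dx=+1,dy=+3->C; (3,5):dx=+2,dy=+5->C; (3,6):dx=+3,dy=+10->C
  (3,7):dx=+11,dy=+16->C; (3,8):dx=+7,dy=+12->C; (3,9):dx=+4,dy=+8->C; (3,10):dx=-2,dy=-2->C
  (4,5):dx=+1,dy=+2->C; (4,6):dx=+2,dy=+7->C; (4,7):dx=+10,dy=+13->C; (4,8):dx=+6,dy=+9->C
  (4,9):dx=+3,dy=+5->C; (4,10):dx=-3,dy=-5->C; (5,6):dx=+1,dy=+5->C; (5,7):dx=+9,dy=+11->C
  (5,8):dx=+5,dy=+7->C; (5,9):dx=+2,dy=+3->C; (5,10):dx=-4,dy=-7->C; (6,7):dx=+8,dy=+6->C
  (6,8):dx=+4,dy=+2->C; (6,9):dx=+1,dy=-2->D; (6,10):dx=-5,dy=-12->C; (7,8):dx=-4,dy=-4->C
  (7,9):dx=-7,dy=-8->C; (7,10):dx=-13,dy=-18->C; (8,9):dx=-3,dy=-4->C; (8,10):dx=-9,dy=-14->C
  (9,10):dx=-6,dy=-10->C
Step 2: C = 42, D = 3, total pairs = 45.
Step 3: tau = (C - D)/(n(n-1)/2) = (42 - 3)/45 = 0.866667.
Step 4: Exact two-sided p-value (enumerate n! = 3628800 permutations of y under H0): p = 0.000115.
Step 5: alpha = 0.05. reject H0.

tau_b = 0.8667 (C=42, D=3), p = 0.000115, reject H0.


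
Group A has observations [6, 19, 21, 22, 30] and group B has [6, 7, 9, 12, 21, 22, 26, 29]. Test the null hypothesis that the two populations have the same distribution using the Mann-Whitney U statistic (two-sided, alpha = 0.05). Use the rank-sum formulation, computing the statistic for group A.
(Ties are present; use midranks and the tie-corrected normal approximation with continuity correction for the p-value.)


Step 1: Combine and sort all 13 observations; assign midranks.
sorted (value, group): (6,X), (6,Y), (7,Y), (9,Y), (12,Y), (19,X), (21,X), (21,Y), (22,X), (22,Y), (26,Y), (29,Y), (30,X)
ranks: 6->1.5, 6->1.5, 7->3, 9->4, 12->5, 19->6, 21->7.5, 21->7.5, 22->9.5, 22->9.5, 26->11, 29->12, 30->13
Step 2: Rank sum for X: R1 = 1.5 + 6 + 7.5 + 9.5 + 13 = 37.5.
Step 3: U_X = R1 - n1(n1+1)/2 = 37.5 - 5*6/2 = 37.5 - 15 = 22.5.
       U_Y = n1*n2 - U_X = 40 - 22.5 = 17.5.
Step 4: Ties are present, so use the tie-corrected normal approximation (with continuity correction) for the p-value.
Step 5: p-value = 0.768770; compare to alpha = 0.05. fail to reject H0.

U_X = 22.5, p = 0.768770, fail to reject H0 at alpha = 0.05.


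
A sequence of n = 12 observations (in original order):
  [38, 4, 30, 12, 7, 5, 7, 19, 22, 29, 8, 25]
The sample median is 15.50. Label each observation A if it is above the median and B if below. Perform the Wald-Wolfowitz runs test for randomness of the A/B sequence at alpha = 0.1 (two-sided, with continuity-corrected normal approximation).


Step 1: Compute median = 15.50; label A = above, B = below.
Labels in order: ABABBBBAAABA  (n_A = 6, n_B = 6)
Step 2: Count runs R = 7.
Step 3: Under H0 (random ordering), E[R] = 2*n_A*n_B/(n_A+n_B) + 1 = 2*6*6/12 + 1 = 7.0000.
        Var[R] = 2*n_A*n_B*(2*n_A*n_B - n_A - n_B) / ((n_A+n_B)^2 * (n_A+n_B-1)) = 4320/1584 = 2.7273.
        SD[R] = 1.6514.
Step 4: R = E[R], so z = 0 with no continuity correction.
Step 5: Two-sided p-value via normal approximation = 2*(1 - Phi(|z|)) = 1.000000.
Step 6: alpha = 0.1. fail to reject H0.

R = 7, z = 0.0000, p = 1.000000, fail to reject H0.


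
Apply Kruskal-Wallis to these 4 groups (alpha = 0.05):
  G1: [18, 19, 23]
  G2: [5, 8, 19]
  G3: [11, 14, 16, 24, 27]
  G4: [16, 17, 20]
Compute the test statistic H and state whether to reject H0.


Step 1: Combine all N = 14 observations and assign midranks.
sorted (value, group, rank): (5,G2,1), (8,G2,2), (11,G3,3), (14,G3,4), (16,G3,5.5), (16,G4,5.5), (17,G4,7), (18,G1,8), (19,G1,9.5), (19,G2,9.5), (20,G4,11), (23,G1,12), (24,G3,13), (27,G3,14)
Step 2: Sum ranks within each group.
R_1 = 29.5 (n_1 = 3)
R_2 = 12.5 (n_2 = 3)
R_3 = 39.5 (n_3 = 5)
R_4 = 23.5 (n_4 = 3)
Step 3: H = 12/(N(N+1)) * sum(R_i^2/n_i) - 3(N+1)
     = 12/(14*15) * (29.5^2/3 + 12.5^2/3 + 39.5^2/5 + 23.5^2/3) - 3*15
     = 0.057143 * 838.3 - 45
     = 2.902857.
Step 4: Ties present; correction factor C = 1 - 12/(14^3 - 14) = 0.995604. Corrected H = 2.902857 / 0.995604 = 2.915673.
Step 5: Under H0, H ~ chi^2(3); p-value = 0.404810.
Step 6: alpha = 0.05. fail to reject H0.

H = 2.9157, df = 3, p = 0.404810, fail to reject H0.


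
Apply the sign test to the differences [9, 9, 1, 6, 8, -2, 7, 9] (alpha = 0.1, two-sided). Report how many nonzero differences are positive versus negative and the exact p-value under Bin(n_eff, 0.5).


Step 1: Discard zero differences. Original n = 8; n_eff = number of nonzero differences = 8.
Nonzero differences (with sign): +9, +9, +1, +6, +8, -2, +7, +9
Step 2: Count signs: positive = 7, negative = 1.
Step 3: Under H0: P(positive) = 0.5, so the number of positives S ~ Bin(8, 0.5).
Step 4: Two-sided exact p-value = sum of Bin(8,0.5) probabilities at or below the observed probability = 0.070312.
Step 5: alpha = 0.1. reject H0.

n_eff = 8, pos = 7, neg = 1, p = 0.070312, reject H0.


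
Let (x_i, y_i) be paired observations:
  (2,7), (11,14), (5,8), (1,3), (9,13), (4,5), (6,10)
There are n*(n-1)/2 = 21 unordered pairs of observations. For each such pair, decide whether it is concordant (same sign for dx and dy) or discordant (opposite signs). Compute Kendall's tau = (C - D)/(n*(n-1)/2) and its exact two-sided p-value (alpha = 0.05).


Step 1: Enumerate the 21 unordered pairs (i,j) with i<j and classify each by sign(x_j-x_i) * sign(y_j-y_i).
  (1,2):dx=+9,dy=+7->C; (1,3):dx=+3,dy=+1->C; (1,4):dx=-1,dy=-4->C; (1,5):dx=+7,dy=+6->C
  (1,6):dx=+2,dy=-2->D; (1,7):dx=+4,dy=+3->C; (2,3):dx=-6,dy=-6->C; (2,4):dx=-10,dy=-11->C
  (2,5):dx=-2,dy=-1->C; (2,6):dx=-7,dy=-9->C; (2,7):dx=-5,dy=-4->C; (3,4):dx=-4,dy=-5->C
  (3,5):dx=+4,dy=+5->C; (3,6):dx=-1,dy=-3->C; (3,7):dx=+1,dy=+2->C; (4,5):dx=+8,dy=+10->C
  (4,6):dx=+3,dy=+2->C; (4,7):dx=+5,dy=+7->C; (5,6):dx=-5,dy=-8->C; (5,7):dx=-3,dy=-3->C
  (6,7):dx=+2,dy=+5->C
Step 2: C = 20, D = 1, total pairs = 21.
Step 3: tau = (C - D)/(n(n-1)/2) = (20 - 1)/21 = 0.904762.
Step 4: Exact two-sided p-value (enumerate n! = 5040 permutations of y under H0): p = 0.002778.
Step 5: alpha = 0.05. reject H0.

tau_b = 0.9048 (C=20, D=1), p = 0.002778, reject H0.


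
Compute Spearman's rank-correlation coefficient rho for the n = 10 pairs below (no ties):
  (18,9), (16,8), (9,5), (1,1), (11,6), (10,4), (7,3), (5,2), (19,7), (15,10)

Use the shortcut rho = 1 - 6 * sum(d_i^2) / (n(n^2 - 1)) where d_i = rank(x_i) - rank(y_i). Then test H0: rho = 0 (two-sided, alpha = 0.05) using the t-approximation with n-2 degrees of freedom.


Step 1: Rank x and y separately (midranks; no ties here).
rank(x): 18->9, 16->8, 9->4, 1->1, 11->6, 10->5, 7->3, 5->2, 19->10, 15->7
rank(y): 9->9, 8->8, 5->5, 1->1, 6->6, 4->4, 3->3, 2->2, 7->7, 10->10
Step 2: d_i = R_x(i) - R_y(i); compute d_i^2.
  (9-9)^2=0, (8-8)^2=0, (4-5)^2=1, (1-1)^2=0, (6-6)^2=0, (5-4)^2=1, (3-3)^2=0, (2-2)^2=0, (10-7)^2=9, (7-10)^2=9
sum(d^2) = 20.
Step 3: rho = 1 - 6*20 / (10*(10^2 - 1)) = 1 - 120/990 = 0.878788.
Step 4: Under H0, t = rho * sqrt((n-2)/(1-rho^2)) = 5.2086 ~ t(8).
Step 5: Two-sided p-value from the t-distribution with 8 df = 0.000814.
Step 6: alpha = 0.05. reject H0.

rho = 0.8788, p = 0.000814, reject H0 at alpha = 0.05.


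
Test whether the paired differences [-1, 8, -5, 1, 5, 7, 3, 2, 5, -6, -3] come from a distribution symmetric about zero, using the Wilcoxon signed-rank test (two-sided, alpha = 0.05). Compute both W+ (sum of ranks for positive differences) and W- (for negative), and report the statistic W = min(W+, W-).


Step 1: Drop any zero differences (none here) and take |d_i|.
|d| = [1, 8, 5, 1, 5, 7, 3, 2, 5, 6, 3]
Step 2: Midrank |d_i| (ties get averaged ranks).
ranks: |1|->1.5, |8|->11, |5|->7, |1|->1.5, |5|->7, |7|->10, |3|->4.5, |2|->3, |5|->7, |6|->9, |3|->4.5
Step 3: Attach original signs; sum ranks with positive sign and with negative sign.
W+ = 11 + 1.5 + 7 + 10 + 4.5 + 3 + 7 = 44
W- = 1.5 + 7 + 9 + 4.5 = 22
(Check: W+ + W- = 66 should equal n(n+1)/2 = 66.)
Step 4: Test statistic W = min(W+, W-) = 22.
Step 5: Ties in |d|, so use the tie-corrected normal approximation.
        E[W] = n(n+1)/4 = 11*12/4 = 33.
        Tie groups: |d|=1 (t=2), |d|=3 (t=2), |d|=5 (t=3); sum(t^3 - t) = 36.
        Var[W] = n(n+1)(2n+1)/24 - sum(t^3-t)/48 = 3036/24 - 36/48 = 125.75.
        z = (W - E[W]) / sqrt(Var[W]) = (22 - 33) / 11.2138 = -0.9809.
        Two-sided p = 2*Phi(z) = 0.326627.
Step 6: alpha = 0.05. fail to reject H0.

W+ = 44, W- = 22, W = min = 22, p = 0.326627, fail to reject H0.


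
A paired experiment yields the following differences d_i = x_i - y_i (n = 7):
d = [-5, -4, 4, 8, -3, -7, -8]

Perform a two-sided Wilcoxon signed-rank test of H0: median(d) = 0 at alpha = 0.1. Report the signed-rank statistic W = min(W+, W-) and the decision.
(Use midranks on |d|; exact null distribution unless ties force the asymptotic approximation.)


Step 1: Drop any zero differences (none here) and take |d_i|.
|d| = [5, 4, 4, 8, 3, 7, 8]
Step 2: Midrank |d_i| (ties get averaged ranks).
ranks: |5|->4, |4|->2.5, |4|->2.5, |8|->6.5, |3|->1, |7|->5, |8|->6.5
Step 3: Attach original signs; sum ranks with positive sign and with negative sign.
W+ = 2.5 + 6.5 = 9
W- = 4 + 2.5 + 1 + 5 + 6.5 = 19
(Check: W+ + W- = 28 should equal n(n+1)/2 = 28.)
Step 4: Test statistic W = min(W+, W-) = 9.
Step 5: Ties in |d|, so use the tie-corrected normal approximation.
        E[W] = n(n+1)/4 = 7*8/4 = 14.
        Tie groups: |d|=4 (t=2), |d|=8 (t=2); sum(t^3 - t) = 12.
        Var[W] = n(n+1)(2n+1)/24 - sum(t^3-t)/48 = 840/24 - 12/48 = 34.75.
        z = (W - E[W]) / sqrt(Var[W]) = (9 - 14) / 5.8949 = -0.8482.
        Two-sided p = 2*Phi(z) = 0.396333.
Step 6: alpha = 0.1. fail to reject H0.

W+ = 9, W- = 19, W = min = 9, p = 0.396333, fail to reject H0.


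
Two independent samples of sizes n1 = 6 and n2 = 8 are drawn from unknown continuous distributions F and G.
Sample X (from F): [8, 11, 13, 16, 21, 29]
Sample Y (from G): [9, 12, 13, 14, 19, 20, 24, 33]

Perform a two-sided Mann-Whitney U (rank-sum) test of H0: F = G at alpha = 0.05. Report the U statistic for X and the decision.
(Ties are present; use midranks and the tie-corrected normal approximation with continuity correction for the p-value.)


Step 1: Combine and sort all 14 observations; assign midranks.
sorted (value, group): (8,X), (9,Y), (11,X), (12,Y), (13,X), (13,Y), (14,Y), (16,X), (19,Y), (20,Y), (21,X), (24,Y), (29,X), (33,Y)
ranks: 8->1, 9->2, 11->3, 12->4, 13->5.5, 13->5.5, 14->7, 16->8, 19->9, 20->10, 21->11, 24->12, 29->13, 33->14
Step 2: Rank sum for X: R1 = 1 + 3 + 5.5 + 8 + 11 + 13 = 41.5.
Step 3: U_X = R1 - n1(n1+1)/2 = 41.5 - 6*7/2 = 41.5 - 21 = 20.5.
       U_Y = n1*n2 - U_X = 48 - 20.5 = 27.5.
Step 4: Ties are present, so use the tie-corrected normal approximation (with continuity correction) for the p-value.
Step 5: p-value = 0.698220; compare to alpha = 0.05. fail to reject H0.

U_X = 20.5, p = 0.698220, fail to reject H0 at alpha = 0.05.


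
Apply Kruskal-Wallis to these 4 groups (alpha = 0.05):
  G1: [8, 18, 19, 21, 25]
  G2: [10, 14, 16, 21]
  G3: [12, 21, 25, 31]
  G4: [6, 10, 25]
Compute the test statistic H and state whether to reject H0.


Step 1: Combine all N = 16 observations and assign midranks.
sorted (value, group, rank): (6,G4,1), (8,G1,2), (10,G2,3.5), (10,G4,3.5), (12,G3,5), (14,G2,6), (16,G2,7), (18,G1,8), (19,G1,9), (21,G1,11), (21,G2,11), (21,G3,11), (25,G1,14), (25,G3,14), (25,G4,14), (31,G3,16)
Step 2: Sum ranks within each group.
R_1 = 44 (n_1 = 5)
R_2 = 27.5 (n_2 = 4)
R_3 = 46 (n_3 = 4)
R_4 = 18.5 (n_4 = 3)
Step 3: H = 12/(N(N+1)) * sum(R_i^2/n_i) - 3(N+1)
     = 12/(16*17) * (44^2/5 + 27.5^2/4 + 46^2/4 + 18.5^2/3) - 3*17
     = 0.044118 * 1219.35 - 51
     = 2.794669.
Step 4: Ties present; correction factor C = 1 - 54/(16^3 - 16) = 0.986765. Corrected H = 2.794669 / 0.986765 = 2.832154.
Step 5: Under H0, H ~ chi^2(3); p-value = 0.418234.
Step 6: alpha = 0.05. fail to reject H0.

H = 2.8322, df = 3, p = 0.418234, fail to reject H0.


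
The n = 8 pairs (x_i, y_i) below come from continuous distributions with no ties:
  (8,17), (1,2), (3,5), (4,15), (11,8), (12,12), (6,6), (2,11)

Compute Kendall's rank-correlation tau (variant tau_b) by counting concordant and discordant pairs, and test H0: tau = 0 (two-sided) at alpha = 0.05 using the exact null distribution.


Step 1: Enumerate the 28 unordered pairs (i,j) with i<j and classify each by sign(x_j-x_i) * sign(y_j-y_i).
  (1,2):dx=-7,dy=-15->C; (1,3):dx=-5,dy=-12->C; (1,4):dx=-4,dy=-2->C; (1,5):dx=+3,dy=-9->D
  (1,6):dx=+4,dy=-5->D; (1,7):dx=-2,dy=-11->C; (1,8):dx=-6,dy=-6->C; (2,3):dx=+2,dy=+3->C
  (2,4):dx=+3,dy=+13->C; (2,5):dx=+10,dy=+6->C; (2,6):dx=+11,dy=+10->C; (2,7):dx=+5,dy=+4->C
  (2,8):dx=+1,dy=+9->C; (3,4):dx=+1,dy=+10->C; (3,5):dx=+8,dy=+3->C; (3,6):dx=+9,dy=+7->C
  (3,7):dx=+3,dy=+1->C; (3,8):dx=-1,dy=+6->D; (4,5):dx=+7,dy=-7->D; (4,6):dx=+8,dy=-3->D
  (4,7):dx=+2,dy=-9->D; (4,8):dx=-2,dy=-4->C; (5,6):dx=+1,dy=+4->C; (5,7):dx=-5,dy=-2->C
  (5,8):dx=-9,dy=+3->D; (6,7):dx=-6,dy=-6->C; (6,8):dx=-10,dy=-1->C; (7,8):dx=-4,dy=+5->D
Step 2: C = 20, D = 8, total pairs = 28.
Step 3: tau = (C - D)/(n(n-1)/2) = (20 - 8)/28 = 0.428571.
Step 4: Exact two-sided p-value (enumerate n! = 40320 permutations of y under H0): p = 0.178869.
Step 5: alpha = 0.05. fail to reject H0.

tau_b = 0.4286 (C=20, D=8), p = 0.178869, fail to reject H0.


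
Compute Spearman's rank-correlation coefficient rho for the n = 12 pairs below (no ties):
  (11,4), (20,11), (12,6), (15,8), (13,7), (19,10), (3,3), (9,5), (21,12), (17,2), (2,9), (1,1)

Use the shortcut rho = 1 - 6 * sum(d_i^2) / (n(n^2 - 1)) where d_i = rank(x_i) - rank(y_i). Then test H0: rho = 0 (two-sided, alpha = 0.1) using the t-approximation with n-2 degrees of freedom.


Step 1: Rank x and y separately (midranks; no ties here).
rank(x): 11->5, 20->11, 12->6, 15->8, 13->7, 19->10, 3->3, 9->4, 21->12, 17->9, 2->2, 1->1
rank(y): 4->4, 11->11, 6->6, 8->8, 7->7, 10->10, 3->3, 5->5, 12->12, 2->2, 9->9, 1->1
Step 2: d_i = R_x(i) - R_y(i); compute d_i^2.
  (5-4)^2=1, (11-11)^2=0, (6-6)^2=0, (8-8)^2=0, (7-7)^2=0, (10-10)^2=0, (3-3)^2=0, (4-5)^2=1, (12-12)^2=0, (9-2)^2=49, (2-9)^2=49, (1-1)^2=0
sum(d^2) = 100.
Step 3: rho = 1 - 6*100 / (12*(12^2 - 1)) = 1 - 600/1716 = 0.650350.
Step 4: Under H0, t = rho * sqrt((n-2)/(1-rho^2)) = 2.7073 ~ t(10).
Step 5: Two-sided p-value from the t-distribution with 10 df = 0.022034.
Step 6: alpha = 0.1. reject H0.

rho = 0.6503, p = 0.022034, reject H0 at alpha = 0.1.


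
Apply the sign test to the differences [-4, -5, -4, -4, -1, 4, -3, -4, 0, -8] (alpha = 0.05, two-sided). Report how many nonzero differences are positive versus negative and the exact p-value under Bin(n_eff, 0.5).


Step 1: Discard zero differences. Original n = 10; n_eff = number of nonzero differences = 9.
Nonzero differences (with sign): -4, -5, -4, -4, -1, +4, -3, -4, -8
Step 2: Count signs: positive = 1, negative = 8.
Step 3: Under H0: P(positive) = 0.5, so the number of positives S ~ Bin(9, 0.5).
Step 4: Two-sided exact p-value = sum of Bin(9,0.5) probabilities at or below the observed probability = 0.039062.
Step 5: alpha = 0.05. reject H0.

n_eff = 9, pos = 1, neg = 8, p = 0.039062, reject H0.


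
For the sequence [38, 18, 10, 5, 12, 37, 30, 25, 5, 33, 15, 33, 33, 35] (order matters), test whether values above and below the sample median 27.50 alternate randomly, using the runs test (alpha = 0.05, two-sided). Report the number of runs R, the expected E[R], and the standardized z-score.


Step 1: Compute median = 27.50; label A = above, B = below.
Labels in order: ABBBBAABBABAAA  (n_A = 7, n_B = 7)
Step 2: Count runs R = 7.
Step 3: Under H0 (random ordering), E[R] = 2*n_A*n_B/(n_A+n_B) + 1 = 2*7*7/14 + 1 = 8.0000.
        Var[R] = 2*n_A*n_B*(2*n_A*n_B - n_A - n_B) / ((n_A+n_B)^2 * (n_A+n_B-1)) = 8232/2548 = 3.2308.
        SD[R] = 1.7974.
Step 4: Continuity-corrected z = (R + 0.5 - E[R]) / SD[R] = (7 + 0.5 - 8.0000) / 1.7974 = -0.2782.
Step 5: Two-sided p-value via normal approximation = 2*(1 - Phi(|z|)) = 0.780879.
Step 6: alpha = 0.05. fail to reject H0.

R = 7, z = -0.2782, p = 0.780879, fail to reject H0.


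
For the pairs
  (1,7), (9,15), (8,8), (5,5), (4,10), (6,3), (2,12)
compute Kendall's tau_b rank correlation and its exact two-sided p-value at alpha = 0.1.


Step 1: Enumerate the 21 unordered pairs (i,j) with i<j and classify each by sign(x_j-x_i) * sign(y_j-y_i).
  (1,2):dx=+8,dy=+8->C; (1,3):dx=+7,dy=+1->C; (1,4):dx=+4,dy=-2->D; (1,5):dx=+3,dy=+3->C
  (1,6):dx=+5,dy=-4->D; (1,7):dx=+1,dy=+5->C; (2,3):dx=-1,dy=-7->C; (2,4):dx=-4,dy=-10->C
  (2,5):dx=-5,dy=-5->C; (2,6):dx=-3,dy=-12->C; (2,7):dx=-7,dy=-3->C; (3,4):dx=-3,dy=-3->C
  (3,5):dx=-4,dy=+2->D; (3,6):dx=-2,dy=-5->C; (3,7):dx=-6,dy=+4->D; (4,5):dx=-1,dy=+5->D
  (4,6):dx=+1,dy=-2->D; (4,7):dx=-3,dy=+7->D; (5,6):dx=+2,dy=-7->D; (5,7):dx=-2,dy=+2->D
  (6,7):dx=-4,dy=+9->D
Step 2: C = 11, D = 10, total pairs = 21.
Step 3: tau = (C - D)/(n(n-1)/2) = (11 - 10)/21 = 0.047619.
Step 4: Exact two-sided p-value (enumerate n! = 5040 permutations of y under H0): p = 1.000000.
Step 5: alpha = 0.1. fail to reject H0.

tau_b = 0.0476 (C=11, D=10), p = 1.000000, fail to reject H0.


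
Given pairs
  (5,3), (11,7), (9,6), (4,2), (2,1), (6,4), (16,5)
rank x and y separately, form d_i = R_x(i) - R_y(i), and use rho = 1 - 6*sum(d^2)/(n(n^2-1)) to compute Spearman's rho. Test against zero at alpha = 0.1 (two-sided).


Step 1: Rank x and y separately (midranks; no ties here).
rank(x): 5->3, 11->6, 9->5, 4->2, 2->1, 6->4, 16->7
rank(y): 3->3, 7->7, 6->6, 2->2, 1->1, 4->4, 5->5
Step 2: d_i = R_x(i) - R_y(i); compute d_i^2.
  (3-3)^2=0, (6-7)^2=1, (5-6)^2=1, (2-2)^2=0, (1-1)^2=0, (4-4)^2=0, (7-5)^2=4
sum(d^2) = 6.
Step 3: rho = 1 - 6*6 / (7*(7^2 - 1)) = 1 - 36/336 = 0.892857.
Step 4: Under H0, t = rho * sqrt((n-2)/(1-rho^2)) = 4.4333 ~ t(5).
Step 5: Two-sided p-value from the t-distribution with 5 df = 0.006807.
Step 6: alpha = 0.1. reject H0.

rho = 0.8929, p = 0.006807, reject H0 at alpha = 0.1.
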